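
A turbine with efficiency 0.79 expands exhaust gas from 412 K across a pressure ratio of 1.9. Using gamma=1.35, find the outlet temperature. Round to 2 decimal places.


T_out = T_in * (1 - eta * (1 - PR^(-(gamma-1)/gamma)))
Exponent = -(1.35-1)/1.35 = -0.25925926
PR^exp = 1.9^(-0.25925926) = 0.84670193
Factor = 1 - 0.79*(1 - 0.84670193) = 0.87889452
T_out = 412 * 0.87889452 = 362.10 K


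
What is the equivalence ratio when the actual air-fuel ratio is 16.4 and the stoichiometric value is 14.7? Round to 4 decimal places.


phi = AFR_stoich / AFR_actual
phi = 14.7 / 16.4 = 0.8963


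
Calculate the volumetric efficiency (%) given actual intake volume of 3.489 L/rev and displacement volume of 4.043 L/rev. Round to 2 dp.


eta_v = (V_actual / V_disp) * 100
Ratio = 3.489 / 4.043 = 0.8630
eta_v = 0.8630 * 100 = 86.30%


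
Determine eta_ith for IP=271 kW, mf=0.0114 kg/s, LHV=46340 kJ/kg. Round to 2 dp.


eta_ith = (IP / (mf * LHV)) * 100
Denominator = 0.0114 * 46340 = 528.2760 kW
eta_ith = (271 / 528.2760) * 100 = 51.30%


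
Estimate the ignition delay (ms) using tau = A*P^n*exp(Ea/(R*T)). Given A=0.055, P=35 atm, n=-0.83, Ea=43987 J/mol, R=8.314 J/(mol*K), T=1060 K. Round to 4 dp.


tau = A * P^n * exp(Ea/(R*T))
P^n = 35^(-0.83) = 0.05229059
Ea/(R*T) = 43987/(8.314*1060) = 4.991240
exp(Ea/(R*T)) = 147.118746
tau = 0.055 * 0.05229059 * 147.118746 = 0.4231 ms


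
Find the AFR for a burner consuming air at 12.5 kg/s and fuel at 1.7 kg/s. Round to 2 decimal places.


AFR = m_air / m_fuel
AFR = 12.5 / 1.7 = 7.35


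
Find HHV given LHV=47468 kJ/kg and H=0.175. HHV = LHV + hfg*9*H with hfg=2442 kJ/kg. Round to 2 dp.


HHV = LHV + hfg * 9 * H
Water addition = 2442 * 9 * 0.175 = 3846.150 kJ/kg
HHV = 47468 + 3846.150 = 51314.15 kJ/kg


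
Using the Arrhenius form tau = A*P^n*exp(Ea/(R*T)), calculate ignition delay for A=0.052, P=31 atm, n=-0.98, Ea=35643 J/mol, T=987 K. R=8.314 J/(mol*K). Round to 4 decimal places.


tau = A * P^n * exp(Ea/(R*T))
P^n = 31^(-0.98) = 0.03455139
Ea/(R*T) = 35643/(8.314*987) = 4.343573
exp(Ea/(R*T)) = 76.982069
tau = 0.052 * 0.03455139 * 76.982069 = 0.1383 ms


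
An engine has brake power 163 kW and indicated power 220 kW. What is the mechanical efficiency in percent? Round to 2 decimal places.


eta_mech = (BP / IP) * 100
Ratio = 163 / 220 = 0.7409
eta_mech = 0.7409 * 100 = 74.09%


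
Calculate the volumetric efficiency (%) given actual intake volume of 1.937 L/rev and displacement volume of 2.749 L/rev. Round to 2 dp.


eta_v = (V_actual / V_disp) * 100
Ratio = 1.937 / 2.749 = 0.7046
eta_v = 0.7046 * 100 = 70.46%


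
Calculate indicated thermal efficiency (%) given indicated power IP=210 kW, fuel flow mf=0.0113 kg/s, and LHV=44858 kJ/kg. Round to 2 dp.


eta_ith = (IP / (mf * LHV)) * 100
Denominator = 0.0113 * 44858 = 506.8954 kW
eta_ith = (210 / 506.8954) * 100 = 41.43%


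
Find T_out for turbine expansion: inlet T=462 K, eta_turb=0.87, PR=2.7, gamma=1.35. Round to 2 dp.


T_out = T_in * (1 - eta * (1 - PR^(-(gamma-1)/gamma)))
Exponent = -(1.35-1)/1.35 = -0.25925926
PR^exp = 2.7^(-0.25925926) = 0.77297411
Factor = 1 - 0.87*(1 - 0.77297411) = 0.80248748
T_out = 462 * 0.80248748 = 370.75 K


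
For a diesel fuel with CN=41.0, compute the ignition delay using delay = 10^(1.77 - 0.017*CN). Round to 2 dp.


delay = 10^(1.77 - 0.017*CN)
Exponent = 1.77 - 0.017*41.0 = 1.0730
delay = 10^1.0730 = 11.83 ms


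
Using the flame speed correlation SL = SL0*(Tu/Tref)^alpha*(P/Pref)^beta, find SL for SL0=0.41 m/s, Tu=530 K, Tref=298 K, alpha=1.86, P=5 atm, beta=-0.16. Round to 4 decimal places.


SL = SL0 * (Tu/Tref)^alpha * (P/Pref)^beta
T ratio = 530/298 = 1.77852349
(T ratio)^alpha = 1.77852349^1.86 = 2.918172
(P/Pref)^beta = 5^(-0.16) = 0.772974
SL = 0.41 * 2.918172 * 0.772974 = 0.9248 m/s


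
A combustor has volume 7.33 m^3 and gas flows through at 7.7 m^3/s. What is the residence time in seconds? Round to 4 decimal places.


tau = V / Q_flow
tau = 7.33 / 7.7 = 0.9519 s


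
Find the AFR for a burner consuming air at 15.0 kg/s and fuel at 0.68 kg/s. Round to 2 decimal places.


AFR = m_air / m_fuel
AFR = 15.0 / 0.68 = 22.06


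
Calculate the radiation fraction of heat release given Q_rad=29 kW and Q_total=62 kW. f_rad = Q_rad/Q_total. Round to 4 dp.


f_rad = Q_rad / Q_total
f_rad = 29 / 62 = 0.4677


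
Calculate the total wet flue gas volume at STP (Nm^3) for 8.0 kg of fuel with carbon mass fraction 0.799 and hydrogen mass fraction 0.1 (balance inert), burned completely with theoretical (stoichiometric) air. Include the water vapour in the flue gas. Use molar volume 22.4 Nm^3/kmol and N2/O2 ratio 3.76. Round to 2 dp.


Per kg fuel: CO2 = (C/12 kmol)*22.4 = (0.799/12)*22.4 = 1.49147 Nm^3
Per kg fuel: H2O = (H/2 kmol)*22.4 = (0.1/2)*22.4 = 1.12000 Nm^3
O2 needed per kg fuel = C/12 + H/4 = 0.799/12 + 0.1/4 = 0.09158333 kmol
Per kg fuel: N2 = O2*3.76*22.4 = 0.09158333*3.76*22.4 = 7.71351 Nm^3
Total per kg = 1.49147 + 1.12000 + 7.71351 = 10.32498 Nm^3
Total = 10.32498 * 8.0 = 82.60 Nm^3


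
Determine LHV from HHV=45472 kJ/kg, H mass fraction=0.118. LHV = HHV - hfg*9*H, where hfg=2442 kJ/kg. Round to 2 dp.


LHV = HHV - hfg * 9 * H
Water correction = 2442 * 9 * 0.118 = 2593.404 kJ/kg
LHV = 45472 - 2593.404 = 42878.60 kJ/kg


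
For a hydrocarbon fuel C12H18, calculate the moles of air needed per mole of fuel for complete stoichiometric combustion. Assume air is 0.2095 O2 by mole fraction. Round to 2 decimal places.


Balanced combustion: C12H18 + 16.5 O2 -> 12 CO2 + 9 H2O
O2 needed = C + H/4 = 12 + 18/4 = 16.50 moles
Air moles = O2 / 0.2095 = 16.50 / 0.2095 = 78.76 moles air


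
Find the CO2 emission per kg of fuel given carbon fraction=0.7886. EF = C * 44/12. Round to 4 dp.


EF = C_frac * (M_CO2 / M_C)
EF = 0.7886 * (44/12)
EF = 0.7886 * 3.666667 = 2.8915 kg_CO2/kg_fuel


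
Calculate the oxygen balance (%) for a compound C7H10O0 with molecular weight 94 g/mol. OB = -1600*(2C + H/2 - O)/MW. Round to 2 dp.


OB = -1600 * (2C + H/2 - O) / MW
Inner = 2*7 + 10/2 - 0 = 19.00
OB = -1600 * 19.00 / 94 = -323.40%


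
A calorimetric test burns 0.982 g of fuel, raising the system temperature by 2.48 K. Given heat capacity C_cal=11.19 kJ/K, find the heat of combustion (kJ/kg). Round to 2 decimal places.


Hc = C_cal * delta_T / m_fuel
Q_released = 11.19 * 2.48 = 27.7512 kJ
m_fuel = 0.982 g = 0.982/1000 kg = 0.000982 kg
Hc = 27.7512 / 0.000982 = 28259.88 kJ/kg


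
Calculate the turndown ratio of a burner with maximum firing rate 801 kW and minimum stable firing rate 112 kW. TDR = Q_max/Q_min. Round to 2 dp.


TDR = Q_max / Q_min
TDR = 801 / 112 = 7.15


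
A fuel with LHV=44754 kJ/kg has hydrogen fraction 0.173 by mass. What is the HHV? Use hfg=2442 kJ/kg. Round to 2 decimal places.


HHV = LHV + hfg * 9 * H
Water addition = 2442 * 9 * 0.173 = 3802.194 kJ/kg
HHV = 44754 + 3802.194 = 48556.19 kJ/kg


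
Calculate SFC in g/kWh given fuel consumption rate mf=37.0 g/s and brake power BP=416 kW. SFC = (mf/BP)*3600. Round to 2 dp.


SFC = (mf / BP) * 3600
Rate = 37.0 / 416 = 0.088942 g/(s*kW)
SFC = 0.088942 * 3600 = 320.19 g/kWh


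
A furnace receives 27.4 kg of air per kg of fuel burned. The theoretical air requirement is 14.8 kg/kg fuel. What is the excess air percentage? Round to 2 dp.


Excess air = actual - stoichiometric = 27.4 - 14.8 = 12.60 kg/kg fuel
Excess air % = (excess / stoich) * 100 = (12.60 / 14.8) * 100 = 85.14%


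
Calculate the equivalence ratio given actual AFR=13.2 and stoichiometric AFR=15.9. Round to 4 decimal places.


phi = AFR_stoich / AFR_actual
phi = 15.9 / 13.2 = 1.2045


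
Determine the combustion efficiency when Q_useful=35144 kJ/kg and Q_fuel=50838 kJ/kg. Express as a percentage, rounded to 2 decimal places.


Efficiency = (Q_useful / Q_fuel) * 100
Efficiency = (35144 / 50838) * 100
Efficiency = 0.6913 * 100 = 69.13%


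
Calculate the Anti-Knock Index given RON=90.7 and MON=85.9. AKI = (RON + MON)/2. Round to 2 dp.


AKI = (RON + MON) / 2
AKI = (90.7 + 85.9) / 2
AKI = 176.6 / 2 = 88.30


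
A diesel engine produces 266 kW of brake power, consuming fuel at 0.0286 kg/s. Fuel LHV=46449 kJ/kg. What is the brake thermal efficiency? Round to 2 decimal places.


eta_BTE = (BP / (mf * LHV)) * 100
Denominator = 0.0286 * 46449 = 1328.4414 kW
eta_BTE = (266 / 1328.4414) * 100 = 20.02%


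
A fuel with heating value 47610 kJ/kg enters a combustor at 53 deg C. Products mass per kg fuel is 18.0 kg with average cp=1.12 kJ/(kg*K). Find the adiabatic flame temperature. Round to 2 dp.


T_ad = T_in + Hc / (m_p * cp)
Denominator = 18.0 * 1.12 = 20.1600
Temperature rise = 47610 / 20.1600 = 2361.61 K
T_ad = 53 + 2361.61 = 2414.61 deg C


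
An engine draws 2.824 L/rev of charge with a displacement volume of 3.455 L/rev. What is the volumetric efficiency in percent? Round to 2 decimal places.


eta_v = (V_actual / V_disp) * 100
Ratio = 2.824 / 3.455 = 0.8174
eta_v = 0.8174 * 100 = 81.74%


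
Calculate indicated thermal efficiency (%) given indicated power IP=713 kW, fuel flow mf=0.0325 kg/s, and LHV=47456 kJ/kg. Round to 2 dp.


eta_ith = (IP / (mf * LHV)) * 100
Denominator = 0.0325 * 47456 = 1542.3200 kW
eta_ith = (713 / 1542.3200) * 100 = 46.23%


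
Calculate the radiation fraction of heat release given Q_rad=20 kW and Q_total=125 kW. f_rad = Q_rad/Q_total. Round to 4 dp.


f_rad = Q_rad / Q_total
f_rad = 20 / 125 = 0.1600


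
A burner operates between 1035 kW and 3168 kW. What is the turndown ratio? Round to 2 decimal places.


TDR = Q_max / Q_min
TDR = 3168 / 1035 = 3.06


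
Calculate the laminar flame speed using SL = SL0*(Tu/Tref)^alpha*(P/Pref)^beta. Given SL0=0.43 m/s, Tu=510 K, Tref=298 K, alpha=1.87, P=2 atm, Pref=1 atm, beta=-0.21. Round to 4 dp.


SL = SL0 * (Tu/Tref)^alpha * (P/Pref)^beta
T ratio = 510/298 = 1.71140940
(T ratio)^alpha = 1.71140940^1.87 = 2.731315
(P/Pref)^beta = 2^(-0.21) = 0.864537
SL = 0.43 * 2.731315 * 0.864537 = 1.0154 m/s


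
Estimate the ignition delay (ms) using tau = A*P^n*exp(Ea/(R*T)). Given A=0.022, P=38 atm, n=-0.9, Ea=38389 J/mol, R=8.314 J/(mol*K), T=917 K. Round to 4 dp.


tau = A * P^n * exp(Ea/(R*T))
P^n = 38^(-0.9) = 0.03786123
Ea/(R*T) = 38389/(8.314*917) = 5.035324
exp(Ea/(R*T)) = 153.749440
tau = 0.022 * 0.03786123 * 153.749440 = 0.1281 ms


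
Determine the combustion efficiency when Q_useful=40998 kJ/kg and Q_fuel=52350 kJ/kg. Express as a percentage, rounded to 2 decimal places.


Efficiency = (Q_useful / Q_fuel) * 100
Efficiency = (40998 / 52350) * 100
Efficiency = 0.7832 * 100 = 78.32%


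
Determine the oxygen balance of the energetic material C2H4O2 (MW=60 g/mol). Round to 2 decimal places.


OB = -1600 * (2C + H/2 - O) / MW
Inner = 2*2 + 4/2 - 2 = 4.00
OB = -1600 * 4.00 / 60 = -106.67%


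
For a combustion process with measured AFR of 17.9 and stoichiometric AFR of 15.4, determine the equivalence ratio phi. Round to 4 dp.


phi = AFR_stoich / AFR_actual
phi = 15.4 / 17.9 = 0.8603


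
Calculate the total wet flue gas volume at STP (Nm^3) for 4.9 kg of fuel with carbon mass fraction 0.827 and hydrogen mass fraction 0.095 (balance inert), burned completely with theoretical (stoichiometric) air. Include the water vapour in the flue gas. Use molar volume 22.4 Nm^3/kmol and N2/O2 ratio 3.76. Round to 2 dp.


Per kg fuel: CO2 = (C/12 kmol)*22.4 = (0.827/12)*22.4 = 1.54373 Nm^3
Per kg fuel: H2O = (H/2 kmol)*22.4 = (0.095/2)*22.4 = 1.06400 Nm^3
O2 needed per kg fuel = C/12 + H/4 = 0.827/12 + 0.095/4 = 0.09266667 kmol
Per kg fuel: N2 = O2*3.76*22.4 = 0.09266667*3.76*22.4 = 7.80476 Nm^3
Total per kg = 1.54373 + 1.06400 + 7.80476 = 10.41249 Nm^3
Total = 10.41249 * 4.9 = 51.02 Nm^3


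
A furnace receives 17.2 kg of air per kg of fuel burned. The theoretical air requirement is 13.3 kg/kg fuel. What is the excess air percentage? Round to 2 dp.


Excess air = actual - stoichiometric = 17.2 - 13.3 = 3.90 kg/kg fuel
Excess air % = (excess / stoich) * 100 = (3.90 / 13.3) * 100 = 29.32%


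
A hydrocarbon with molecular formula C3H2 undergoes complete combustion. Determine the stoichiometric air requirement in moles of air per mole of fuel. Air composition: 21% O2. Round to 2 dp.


Balanced combustion: C3H2 + 3.5 O2 -> 3 CO2 + 1 H2O
O2 needed = C + H/4 = 3 + 2/4 = 3.50 moles
Air moles = O2 / 0.21 = 3.50 / 0.21 = 16.67 moles air


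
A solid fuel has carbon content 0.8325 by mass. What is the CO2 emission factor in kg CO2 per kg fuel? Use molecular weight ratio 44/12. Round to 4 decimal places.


EF = C_frac * (M_CO2 / M_C)
EF = 0.8325 * (44/12)
EF = 0.8325 * 3.666667 = 3.0525 kg_CO2/kg_fuel


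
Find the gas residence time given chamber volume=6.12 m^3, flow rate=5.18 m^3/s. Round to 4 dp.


tau = V / Q_flow
tau = 6.12 / 5.18 = 1.1815 s


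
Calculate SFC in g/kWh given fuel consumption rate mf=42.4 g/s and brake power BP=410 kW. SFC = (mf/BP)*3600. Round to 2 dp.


SFC = (mf / BP) * 3600
Rate = 42.4 / 410 = 0.103415 g/(s*kW)
SFC = 0.103415 * 3600 = 372.29 g/kWh


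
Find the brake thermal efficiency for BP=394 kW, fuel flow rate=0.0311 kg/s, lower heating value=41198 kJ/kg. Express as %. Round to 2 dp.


eta_BTE = (BP / (mf * LHV)) * 100
Denominator = 0.0311 * 41198 = 1281.2578 kW
eta_BTE = (394 / 1281.2578) * 100 = 30.75%


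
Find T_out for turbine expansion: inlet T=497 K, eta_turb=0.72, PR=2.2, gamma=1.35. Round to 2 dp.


T_out = T_in * (1 - eta * (1 - PR^(-(gamma-1)/gamma)))
Exponent = -(1.35-1)/1.35 = -0.25925926
PR^exp = 2.2^(-0.25925926) = 0.81512413
Factor = 1 - 0.72*(1 - 0.81512413) = 0.86688937
T_out = 497 * 0.86688937 = 430.84 K


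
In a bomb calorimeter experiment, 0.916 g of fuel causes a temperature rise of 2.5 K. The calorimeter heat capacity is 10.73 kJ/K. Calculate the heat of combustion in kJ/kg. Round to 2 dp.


Hc = C_cal * delta_T / m_fuel
Q_released = 10.73 * 2.5 = 26.8250 kJ
m_fuel = 0.916 g = 0.916/1000 kg = 0.000916 kg
Hc = 26.8250 / 0.000916 = 29284.93 kJ/kg


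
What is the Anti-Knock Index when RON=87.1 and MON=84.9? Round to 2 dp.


AKI = (RON + MON) / 2
AKI = (87.1 + 84.9) / 2
AKI = 172.0 / 2 = 86.00


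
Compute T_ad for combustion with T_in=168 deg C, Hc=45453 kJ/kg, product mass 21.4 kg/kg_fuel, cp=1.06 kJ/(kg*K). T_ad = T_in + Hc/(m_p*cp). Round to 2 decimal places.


T_ad = T_in + Hc / (m_p * cp)
Denominator = 21.4 * 1.06 = 22.6840
Temperature rise = 45453 / 22.6840 = 2003.75 K
T_ad = 168 + 2003.75 = 2171.75 deg C


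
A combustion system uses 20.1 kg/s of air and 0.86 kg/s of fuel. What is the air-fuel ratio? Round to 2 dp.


AFR = m_air / m_fuel
AFR = 20.1 / 0.86 = 23.37


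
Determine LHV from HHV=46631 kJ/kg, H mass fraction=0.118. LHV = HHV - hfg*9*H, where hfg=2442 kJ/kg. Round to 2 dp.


LHV = HHV - hfg * 9 * H
Water correction = 2442 * 9 * 0.118 = 2593.404 kJ/kg
LHV = 46631 - 2593.404 = 44037.60 kJ/kg


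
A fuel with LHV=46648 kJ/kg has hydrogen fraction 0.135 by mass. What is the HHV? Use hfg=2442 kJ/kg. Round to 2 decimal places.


HHV = LHV + hfg * 9 * H
Water addition = 2442 * 9 * 0.135 = 2967.030 kJ/kg
HHV = 46648 + 2967.030 = 49615.03 kJ/kg


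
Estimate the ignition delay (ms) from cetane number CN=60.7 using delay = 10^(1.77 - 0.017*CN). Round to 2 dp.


delay = 10^(1.77 - 0.017*CN)
Exponent = 1.77 - 0.017*60.7 = 0.7381
delay = 10^0.7381 = 5.47 ms


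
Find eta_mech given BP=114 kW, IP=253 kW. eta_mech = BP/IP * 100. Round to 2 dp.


eta_mech = (BP / IP) * 100
Ratio = 114 / 253 = 0.4506
eta_mech = 0.4506 * 100 = 45.06%


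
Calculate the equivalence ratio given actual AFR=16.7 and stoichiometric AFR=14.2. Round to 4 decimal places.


phi = AFR_stoich / AFR_actual
phi = 14.2 / 16.7 = 0.8503


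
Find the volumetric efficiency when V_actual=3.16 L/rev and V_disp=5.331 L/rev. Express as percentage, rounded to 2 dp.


eta_v = (V_actual / V_disp) * 100
Ratio = 3.16 / 5.331 = 0.5928
eta_v = 0.5928 * 100 = 59.28%


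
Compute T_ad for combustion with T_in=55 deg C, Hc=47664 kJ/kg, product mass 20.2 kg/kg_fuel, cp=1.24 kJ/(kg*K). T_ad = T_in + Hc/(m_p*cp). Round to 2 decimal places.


T_ad = T_in + Hc / (m_p * cp)
Denominator = 20.2 * 1.24 = 25.0480
Temperature rise = 47664 / 25.0480 = 1902.91 K
T_ad = 55 + 1902.91 = 1957.91 deg C


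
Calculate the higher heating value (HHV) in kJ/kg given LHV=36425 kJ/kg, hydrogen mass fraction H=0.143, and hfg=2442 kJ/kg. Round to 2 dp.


HHV = LHV + hfg * 9 * H
Water addition = 2442 * 9 * 0.143 = 3142.854 kJ/kg
HHV = 36425 + 3142.854 = 39567.85 kJ/kg


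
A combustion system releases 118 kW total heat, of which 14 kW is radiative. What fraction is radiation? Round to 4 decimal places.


f_rad = Q_rad / Q_total
f_rad = 14 / 118 = 0.1186


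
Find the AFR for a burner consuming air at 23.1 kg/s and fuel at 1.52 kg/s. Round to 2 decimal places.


AFR = m_air / m_fuel
AFR = 23.1 / 1.52 = 15.20


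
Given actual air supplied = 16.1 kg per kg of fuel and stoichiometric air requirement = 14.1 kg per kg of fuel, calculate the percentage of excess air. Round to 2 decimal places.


Excess air = actual - stoichiometric = 16.1 - 14.1 = 2.00 kg/kg fuel
Excess air % = (excess / stoich) * 100 = (2.00 / 14.1) * 100 = 14.18%


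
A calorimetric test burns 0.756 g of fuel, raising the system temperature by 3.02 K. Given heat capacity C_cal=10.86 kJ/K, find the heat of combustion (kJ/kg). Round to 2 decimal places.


Hc = C_cal * delta_T / m_fuel
Q_released = 10.86 * 3.02 = 32.7972 kJ
m_fuel = 0.756 g = 0.756/1000 kg = 0.000756 kg
Hc = 32.7972 / 0.000756 = 43382.54 kJ/kg


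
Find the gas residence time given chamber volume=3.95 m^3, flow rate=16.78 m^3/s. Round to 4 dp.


tau = V / Q_flow
tau = 3.95 / 16.78 = 0.2354 s


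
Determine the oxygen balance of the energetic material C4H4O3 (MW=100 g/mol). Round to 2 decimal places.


OB = -1600 * (2C + H/2 - O) / MW
Inner = 2*4 + 4/2 - 3 = 7.00
OB = -1600 * 7.00 / 100 = -112.00%


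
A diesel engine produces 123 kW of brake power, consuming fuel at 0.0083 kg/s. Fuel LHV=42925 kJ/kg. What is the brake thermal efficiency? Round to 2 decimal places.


eta_BTE = (BP / (mf * LHV)) * 100
Denominator = 0.0083 * 42925 = 356.2775 kW
eta_BTE = (123 / 356.2775) * 100 = 34.52%


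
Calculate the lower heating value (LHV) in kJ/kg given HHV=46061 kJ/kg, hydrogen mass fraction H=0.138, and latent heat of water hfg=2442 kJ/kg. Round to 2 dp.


LHV = HHV - hfg * 9 * H
Water correction = 2442 * 9 * 0.138 = 3032.964 kJ/kg
LHV = 46061 - 3032.964 = 43028.04 kJ/kg


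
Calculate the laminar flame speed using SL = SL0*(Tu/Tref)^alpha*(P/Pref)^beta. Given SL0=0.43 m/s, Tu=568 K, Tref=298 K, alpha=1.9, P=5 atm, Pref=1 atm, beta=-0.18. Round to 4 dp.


SL = SL0 * (Tu/Tref)^alpha * (P/Pref)^beta
T ratio = 568/298 = 1.90604027
(T ratio)^alpha = 1.90604027^1.9 = 3.406049
(P/Pref)^beta = 5^(-0.18) = 0.748489
SL = 0.43 * 3.406049 * 0.748489 = 1.0962 m/s


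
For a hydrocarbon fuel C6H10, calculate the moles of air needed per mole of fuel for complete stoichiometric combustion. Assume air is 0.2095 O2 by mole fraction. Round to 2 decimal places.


Balanced combustion: C6H10 + 8.5 O2 -> 6 CO2 + 5 H2O
O2 needed = C + H/4 = 6 + 10/4 = 8.50 moles
Air moles = O2 / 0.2095 = 8.50 / 0.2095 = 40.57 moles air


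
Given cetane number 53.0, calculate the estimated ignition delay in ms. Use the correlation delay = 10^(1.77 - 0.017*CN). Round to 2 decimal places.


delay = 10^(1.77 - 0.017*CN)
Exponent = 1.77 - 0.017*53.0 = 0.8690
delay = 10^0.8690 = 7.40 ms


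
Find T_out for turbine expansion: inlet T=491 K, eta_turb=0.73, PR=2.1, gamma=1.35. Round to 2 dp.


T_out = T_in * (1 - eta * (1 - PR^(-(gamma-1)/gamma)))
Exponent = -(1.35-1)/1.35 = -0.25925926
PR^exp = 2.1^(-0.25925926) = 0.82501466
Factor = 1 - 0.73*(1 - 0.82501466) = 0.87226070
T_out = 491 * 0.87226070 = 428.28 K


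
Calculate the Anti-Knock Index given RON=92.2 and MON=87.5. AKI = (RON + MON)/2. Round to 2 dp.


AKI = (RON + MON) / 2
AKI = (92.2 + 87.5) / 2
AKI = 179.7 / 2 = 89.85


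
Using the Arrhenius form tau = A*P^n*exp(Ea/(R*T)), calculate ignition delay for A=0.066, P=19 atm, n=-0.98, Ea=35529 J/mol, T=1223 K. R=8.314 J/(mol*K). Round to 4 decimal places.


tau = A * P^n * exp(Ea/(R*T))
P^n = 19^(-0.98) = 0.05582407
Ea/(R*T) = 35529/(8.314*1223) = 3.494190
exp(Ea/(R*T)) = 32.923606
tau = 0.066 * 0.05582407 * 32.923606 = 0.1213 ms


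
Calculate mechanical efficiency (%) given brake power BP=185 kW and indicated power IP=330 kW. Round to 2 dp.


eta_mech = (BP / IP) * 100
Ratio = 185 / 330 = 0.5606
eta_mech = 0.5606 * 100 = 56.06%


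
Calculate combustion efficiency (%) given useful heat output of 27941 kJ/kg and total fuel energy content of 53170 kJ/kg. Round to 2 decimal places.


Efficiency = (Q_useful / Q_fuel) * 100
Efficiency = (27941 / 53170) * 100
Efficiency = 0.5255 * 100 = 52.55%


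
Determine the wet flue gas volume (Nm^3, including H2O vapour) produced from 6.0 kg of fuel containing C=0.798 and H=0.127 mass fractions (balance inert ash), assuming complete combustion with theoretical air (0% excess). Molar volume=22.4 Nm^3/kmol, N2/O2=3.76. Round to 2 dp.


Per kg fuel: CO2 = (C/12 kmol)*22.4 = (0.798/12)*22.4 = 1.48960 Nm^3
Per kg fuel: H2O = (H/2 kmol)*22.4 = (0.127/2)*22.4 = 1.42240 Nm^3
O2 needed per kg fuel = C/12 + H/4 = 0.798/12 + 0.127/4 = 0.09825000 kmol
Per kg fuel: N2 = O2*3.76*22.4 = 0.09825000*3.76*22.4 = 8.27501 Nm^3
Total per kg = 1.48960 + 1.42240 + 8.27501 = 11.18701 Nm^3
Total = 11.18701 * 6.0 = 67.12 Nm^3


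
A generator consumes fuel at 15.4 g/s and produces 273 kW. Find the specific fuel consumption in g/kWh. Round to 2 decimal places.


SFC = (mf / BP) * 3600
Rate = 15.4 / 273 = 0.056410 g/(s*kW)
SFC = 0.056410 * 3600 = 203.08 g/kWh


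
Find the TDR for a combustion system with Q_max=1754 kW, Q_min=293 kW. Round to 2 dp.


TDR = Q_max / Q_min
TDR = 1754 / 293 = 5.99


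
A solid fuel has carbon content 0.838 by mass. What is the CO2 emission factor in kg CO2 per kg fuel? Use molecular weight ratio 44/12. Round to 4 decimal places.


EF = C_frac * (M_CO2 / M_C)
EF = 0.838 * (44/12)
EF = 0.838 * 3.666667 = 3.0727 kg_CO2/kg_fuel


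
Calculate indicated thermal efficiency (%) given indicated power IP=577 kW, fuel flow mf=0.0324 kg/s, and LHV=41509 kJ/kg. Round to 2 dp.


eta_ith = (IP / (mf * LHV)) * 100
Denominator = 0.0324 * 41509 = 1344.8916 kW
eta_ith = (577 / 1344.8916) * 100 = 42.90%


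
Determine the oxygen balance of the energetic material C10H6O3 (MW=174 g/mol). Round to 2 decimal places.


OB = -1600 * (2C + H/2 - O) / MW
Inner = 2*10 + 6/2 - 3 = 20.00
OB = -1600 * 20.00 / 174 = -183.91%


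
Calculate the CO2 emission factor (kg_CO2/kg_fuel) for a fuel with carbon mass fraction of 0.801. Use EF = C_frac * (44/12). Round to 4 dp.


EF = C_frac * (M_CO2 / M_C)
EF = 0.801 * (44/12)
EF = 0.801 * 3.666667 = 2.9370 kg_CO2/kg_fuel


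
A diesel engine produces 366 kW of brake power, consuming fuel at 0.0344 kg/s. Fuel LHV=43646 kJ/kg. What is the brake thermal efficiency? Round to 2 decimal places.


eta_BTE = (BP / (mf * LHV)) * 100
Denominator = 0.0344 * 43646 = 1501.4224 kW
eta_BTE = (366 / 1501.4224) * 100 = 24.38%


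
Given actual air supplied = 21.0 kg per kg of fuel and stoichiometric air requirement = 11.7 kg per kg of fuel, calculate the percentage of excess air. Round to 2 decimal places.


Excess air = actual - stoichiometric = 21.0 - 11.7 = 9.30 kg/kg fuel
Excess air % = (excess / stoich) * 100 = (9.30 / 11.7) * 100 = 79.49%


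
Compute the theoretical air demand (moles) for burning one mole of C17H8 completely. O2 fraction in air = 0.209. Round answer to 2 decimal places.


Balanced combustion: C17H8 + 19 O2 -> 17 CO2 + 4 H2O
O2 needed = C + H/4 = 17 + 8/4 = 19.00 moles
Air moles = O2 / 0.209 = 19.00 / 0.209 = 90.91 moles air


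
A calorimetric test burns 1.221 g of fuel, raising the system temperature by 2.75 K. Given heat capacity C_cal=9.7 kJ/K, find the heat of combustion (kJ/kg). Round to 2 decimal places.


Hc = C_cal * delta_T / m_fuel
Q_released = 9.7 * 2.75 = 26.6750 kJ
m_fuel = 1.221 g = 1.221/1000 kg = 0.001221 kg
Hc = 26.6750 / 0.001221 = 21846.85 kJ/kg


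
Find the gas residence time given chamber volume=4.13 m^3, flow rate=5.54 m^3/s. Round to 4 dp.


tau = V / Q_flow
tau = 4.13 / 5.54 = 0.7455 s


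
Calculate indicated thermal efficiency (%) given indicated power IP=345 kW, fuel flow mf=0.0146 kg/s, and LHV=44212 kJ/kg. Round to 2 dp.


eta_ith = (IP / (mf * LHV)) * 100
Denominator = 0.0146 * 44212 = 645.4952 kW
eta_ith = (345 / 645.4952) * 100 = 53.45%


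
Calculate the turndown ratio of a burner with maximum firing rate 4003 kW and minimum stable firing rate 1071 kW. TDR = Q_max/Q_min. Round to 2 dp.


TDR = Q_max / Q_min
TDR = 4003 / 1071 = 3.74


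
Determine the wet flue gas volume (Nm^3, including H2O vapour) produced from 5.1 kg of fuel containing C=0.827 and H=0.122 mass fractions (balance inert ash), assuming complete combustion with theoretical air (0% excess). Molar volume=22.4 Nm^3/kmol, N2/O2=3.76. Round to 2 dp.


Per kg fuel: CO2 = (C/12 kmol)*22.4 = (0.827/12)*22.4 = 1.54373 Nm^3
Per kg fuel: H2O = (H/2 kmol)*22.4 = (0.122/2)*22.4 = 1.36640 Nm^3
O2 needed per kg fuel = C/12 + H/4 = 0.827/12 + 0.122/4 = 0.09941667 kmol
Per kg fuel: N2 = O2*3.76*22.4 = 0.09941667*3.76*22.4 = 8.37327 Nm^3
Total per kg = 1.54373 + 1.36640 + 8.37327 = 11.28340 Nm^3
Total = 11.28340 * 5.1 = 57.55 Nm^3


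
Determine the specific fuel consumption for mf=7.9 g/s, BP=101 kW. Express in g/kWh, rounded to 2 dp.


SFC = (mf / BP) * 3600
Rate = 7.9 / 101 = 0.078218 g/(s*kW)
SFC = 0.078218 * 3600 = 281.58 g/kWh


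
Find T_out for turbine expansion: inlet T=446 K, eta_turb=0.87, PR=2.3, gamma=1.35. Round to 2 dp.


T_out = T_in * (1 - eta * (1 - PR^(-(gamma-1)/gamma)))
Exponent = -(1.35-1)/1.35 = -0.25925926
PR^exp = 2.3^(-0.25925926) = 0.80578413
Factor = 1 - 0.87*(1 - 0.80578413) = 0.83103219
T_out = 446 * 0.83103219 = 370.64 K


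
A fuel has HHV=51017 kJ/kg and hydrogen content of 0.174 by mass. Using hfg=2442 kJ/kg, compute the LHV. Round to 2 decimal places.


LHV = HHV - hfg * 9 * H
Water correction = 2442 * 9 * 0.174 = 3824.172 kJ/kg
LHV = 51017 - 3824.172 = 47192.83 kJ/kg


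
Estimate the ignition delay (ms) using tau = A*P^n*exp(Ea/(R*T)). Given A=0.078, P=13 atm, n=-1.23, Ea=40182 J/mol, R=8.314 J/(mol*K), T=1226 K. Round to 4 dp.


tau = A * P^n * exp(Ea/(R*T))
P^n = 13^(-1.23) = 0.04264319
Ea/(R*T) = 40182/(8.314*1226) = 3.942131
exp(Ea/(R*T)) = 51.528294
tau = 0.078 * 0.04264319 * 51.528294 = 0.1714 ms


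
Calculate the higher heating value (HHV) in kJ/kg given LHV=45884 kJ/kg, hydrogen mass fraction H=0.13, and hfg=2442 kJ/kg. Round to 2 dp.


HHV = LHV + hfg * 9 * H
Water addition = 2442 * 9 * 0.13 = 2857.140 kJ/kg
HHV = 45884 + 2857.140 = 48741.14 kJ/kg


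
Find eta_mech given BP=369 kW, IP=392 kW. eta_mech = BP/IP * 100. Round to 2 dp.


eta_mech = (BP / IP) * 100
Ratio = 369 / 392 = 0.9413
eta_mech = 0.9413 * 100 = 94.13%


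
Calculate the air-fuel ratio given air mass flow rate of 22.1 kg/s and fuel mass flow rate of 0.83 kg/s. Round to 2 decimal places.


AFR = m_air / m_fuel
AFR = 22.1 / 0.83 = 26.63


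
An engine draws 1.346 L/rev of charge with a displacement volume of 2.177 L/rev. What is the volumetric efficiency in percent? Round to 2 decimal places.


eta_v = (V_actual / V_disp) * 100
Ratio = 1.346 / 2.177 = 0.6183
eta_v = 0.6183 * 100 = 61.83%


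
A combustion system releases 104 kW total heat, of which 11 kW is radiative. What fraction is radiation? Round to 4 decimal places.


f_rad = Q_rad / Q_total
f_rad = 11 / 104 = 0.1058


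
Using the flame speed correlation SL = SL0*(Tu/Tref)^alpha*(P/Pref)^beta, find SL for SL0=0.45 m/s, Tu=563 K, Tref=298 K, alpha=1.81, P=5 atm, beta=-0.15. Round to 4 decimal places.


SL = SL0 * (Tu/Tref)^alpha * (P/Pref)^beta
T ratio = 563/298 = 1.88926174
(T ratio)^alpha = 1.88926174^1.81 = 3.162924
(P/Pref)^beta = 5^(-0.15) = 0.785515
SL = 0.45 * 3.162924 * 0.785515 = 1.1180 m/s


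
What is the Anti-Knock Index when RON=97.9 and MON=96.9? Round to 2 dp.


AKI = (RON + MON) / 2
AKI = (97.9 + 96.9) / 2
AKI = 194.8 / 2 = 97.40


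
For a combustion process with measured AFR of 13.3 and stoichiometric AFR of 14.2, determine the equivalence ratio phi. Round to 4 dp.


phi = AFR_stoich / AFR_actual
phi = 14.2 / 13.3 = 1.0677


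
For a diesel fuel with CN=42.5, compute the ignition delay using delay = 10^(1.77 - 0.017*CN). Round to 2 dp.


delay = 10^(1.77 - 0.017*CN)
Exponent = 1.77 - 0.017*42.5 = 1.0475
delay = 10^1.0475 = 11.16 ms


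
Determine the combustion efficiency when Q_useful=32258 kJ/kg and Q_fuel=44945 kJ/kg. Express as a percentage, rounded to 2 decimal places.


Efficiency = (Q_useful / Q_fuel) * 100
Efficiency = (32258 / 44945) * 100
Efficiency = 0.7177 * 100 = 71.77%


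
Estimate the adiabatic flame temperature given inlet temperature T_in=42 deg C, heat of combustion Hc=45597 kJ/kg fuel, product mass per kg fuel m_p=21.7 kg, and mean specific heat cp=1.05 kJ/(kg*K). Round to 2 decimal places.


T_ad = T_in + Hc / (m_p * cp)
Denominator = 21.7 * 1.05 = 22.7850
Temperature rise = 45597 / 22.7850 = 2001.18 K
T_ad = 42 + 2001.18 = 2043.18 deg C


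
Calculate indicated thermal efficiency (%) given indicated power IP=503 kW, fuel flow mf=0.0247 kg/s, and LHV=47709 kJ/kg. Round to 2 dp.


eta_ith = (IP / (mf * LHV)) * 100
Denominator = 0.0247 * 47709 = 1178.4123 kW
eta_ith = (503 / 1178.4123) * 100 = 42.68%


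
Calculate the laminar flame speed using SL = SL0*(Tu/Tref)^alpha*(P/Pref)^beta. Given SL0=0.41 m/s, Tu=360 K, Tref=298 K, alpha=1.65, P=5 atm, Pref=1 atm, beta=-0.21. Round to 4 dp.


SL = SL0 * (Tu/Tref)^alpha * (P/Pref)^beta
T ratio = 360/298 = 1.20805369
(T ratio)^alpha = 1.20805369^1.65 = 1.365974
(P/Pref)^beta = 5^(-0.21) = 0.713208
SL = 0.41 * 1.365974 * 0.713208 = 0.3994 m/s


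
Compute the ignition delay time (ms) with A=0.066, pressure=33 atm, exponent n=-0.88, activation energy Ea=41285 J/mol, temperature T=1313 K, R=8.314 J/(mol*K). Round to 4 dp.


tau = A * P^n * exp(Ea/(R*T))
P^n = 33^(-0.88) = 0.04610072
Ea/(R*T) = 41285/(8.314*1313) = 3.781965
exp(Ea/(R*T)) = 43.902239
tau = 0.066 * 0.04610072 * 43.902239 = 0.1336 ms


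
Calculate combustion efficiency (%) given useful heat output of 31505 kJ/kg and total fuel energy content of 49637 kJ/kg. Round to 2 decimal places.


Efficiency = (Q_useful / Q_fuel) * 100
Efficiency = (31505 / 49637) * 100
Efficiency = 0.6347 * 100 = 63.47%


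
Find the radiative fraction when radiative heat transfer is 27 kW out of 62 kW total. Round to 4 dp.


f_rad = Q_rad / Q_total
f_rad = 27 / 62 = 0.4355


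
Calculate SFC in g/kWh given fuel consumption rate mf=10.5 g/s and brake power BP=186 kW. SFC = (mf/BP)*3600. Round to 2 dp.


SFC = (mf / BP) * 3600
Rate = 10.5 / 186 = 0.056452 g/(s*kW)
SFC = 0.056452 * 3600 = 203.23 g/kWh


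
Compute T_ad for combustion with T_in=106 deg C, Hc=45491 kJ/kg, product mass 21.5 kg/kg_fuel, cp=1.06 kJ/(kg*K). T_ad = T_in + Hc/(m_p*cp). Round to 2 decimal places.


T_ad = T_in + Hc / (m_p * cp)
Denominator = 21.5 * 1.06 = 22.7900
Temperature rise = 45491 / 22.7900 = 1996.09 K
T_ad = 106 + 1996.09 = 2102.09 deg C


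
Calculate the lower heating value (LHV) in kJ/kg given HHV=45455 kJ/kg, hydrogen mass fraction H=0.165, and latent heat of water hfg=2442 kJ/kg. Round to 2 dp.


LHV = HHV - hfg * 9 * H
Water correction = 2442 * 9 * 0.165 = 3626.370 kJ/kg
LHV = 45455 - 3626.370 = 41828.63 kJ/kg


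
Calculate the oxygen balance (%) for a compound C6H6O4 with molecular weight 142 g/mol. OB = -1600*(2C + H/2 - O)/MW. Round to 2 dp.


OB = -1600 * (2C + H/2 - O) / MW
Inner = 2*6 + 6/2 - 4 = 11.00
OB = -1600 * 11.00 / 142 = -123.94%


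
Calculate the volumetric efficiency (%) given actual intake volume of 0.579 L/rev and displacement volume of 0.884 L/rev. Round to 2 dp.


eta_v = (V_actual / V_disp) * 100
Ratio = 0.579 / 0.884 = 0.6550
eta_v = 0.6550 * 100 = 65.50%


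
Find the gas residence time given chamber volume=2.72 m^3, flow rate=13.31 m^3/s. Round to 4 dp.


tau = V / Q_flow
tau = 2.72 / 13.31 = 0.2044 s


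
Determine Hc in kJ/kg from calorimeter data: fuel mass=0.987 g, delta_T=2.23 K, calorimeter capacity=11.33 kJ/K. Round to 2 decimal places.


Hc = C_cal * delta_T / m_fuel
Q_released = 11.33 * 2.23 = 25.2659 kJ
m_fuel = 0.987 g = 0.987/1000 kg = 0.000987 kg
Hc = 25.2659 / 0.000987 = 25598.68 kJ/kg


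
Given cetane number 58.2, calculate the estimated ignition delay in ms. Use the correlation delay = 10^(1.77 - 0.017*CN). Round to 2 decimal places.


delay = 10^(1.77 - 0.017*CN)
Exponent = 1.77 - 0.017*58.2 = 0.7806
delay = 10^0.7806 = 6.03 ms


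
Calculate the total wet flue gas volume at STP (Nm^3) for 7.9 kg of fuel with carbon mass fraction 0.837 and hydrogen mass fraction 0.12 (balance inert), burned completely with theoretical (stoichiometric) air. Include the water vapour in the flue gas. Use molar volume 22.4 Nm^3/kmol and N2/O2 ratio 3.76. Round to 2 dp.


Per kg fuel: CO2 = (C/12 kmol)*22.4 = (0.837/12)*22.4 = 1.56240 Nm^3
Per kg fuel: H2O = (H/2 kmol)*22.4 = (0.12/2)*22.4 = 1.34400 Nm^3
O2 needed per kg fuel = C/12 + H/4 = 0.837/12 + 0.12/4 = 0.09975000 kmol
Per kg fuel: N2 = O2*3.76*22.4 = 0.09975000*3.76*22.4 = 8.40134 Nm^3
Total per kg = 1.56240 + 1.34400 + 8.40134 = 11.30774 Nm^3
Total = 11.30774 * 7.9 = 89.33 Nm^3


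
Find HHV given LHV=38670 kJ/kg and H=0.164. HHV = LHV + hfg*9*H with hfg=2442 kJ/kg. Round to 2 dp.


HHV = LHV + hfg * 9 * H
Water addition = 2442 * 9 * 0.164 = 3604.392 kJ/kg
HHV = 38670 + 3604.392 = 42274.39 kJ/kg


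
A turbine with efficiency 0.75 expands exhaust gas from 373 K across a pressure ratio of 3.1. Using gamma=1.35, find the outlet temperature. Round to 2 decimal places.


T_out = T_in * (1 - eta * (1 - PR^(-(gamma-1)/gamma)))
Exponent = -(1.35-1)/1.35 = -0.25925926
PR^exp = 3.1^(-0.25925926) = 0.74577862
Factor = 1 - 0.75*(1 - 0.74577862) = 0.80933397
T_out = 373 * 0.80933397 = 301.88 K


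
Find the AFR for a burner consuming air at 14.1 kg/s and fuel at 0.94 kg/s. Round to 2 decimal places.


AFR = m_air / m_fuel
AFR = 14.1 / 0.94 = 15.00


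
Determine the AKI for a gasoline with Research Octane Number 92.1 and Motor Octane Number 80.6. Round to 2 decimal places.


AKI = (RON + MON) / 2
AKI = (92.1 + 80.6) / 2
AKI = 172.7 / 2 = 86.35


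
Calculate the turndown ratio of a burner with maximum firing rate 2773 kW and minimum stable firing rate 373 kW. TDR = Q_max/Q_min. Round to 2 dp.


TDR = Q_max / Q_min
TDR = 2773 / 373 = 7.43


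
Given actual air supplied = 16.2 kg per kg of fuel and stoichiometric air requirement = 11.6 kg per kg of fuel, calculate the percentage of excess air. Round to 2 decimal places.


Excess air = actual - stoichiometric = 16.2 - 11.6 = 4.60 kg/kg fuel
Excess air % = (excess / stoich) * 100 = (4.60 / 11.6) * 100 = 39.66%


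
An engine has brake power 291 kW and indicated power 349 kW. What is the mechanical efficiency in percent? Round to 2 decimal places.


eta_mech = (BP / IP) * 100
Ratio = 291 / 349 = 0.8338
eta_mech = 0.8338 * 100 = 83.38%


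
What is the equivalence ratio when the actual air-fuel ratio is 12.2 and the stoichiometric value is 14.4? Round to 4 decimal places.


phi = AFR_stoich / AFR_actual
phi = 14.4 / 12.2 = 1.1803


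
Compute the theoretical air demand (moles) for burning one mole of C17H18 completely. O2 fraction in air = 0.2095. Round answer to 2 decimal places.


Balanced combustion: C17H18 + 21.5 O2 -> 17 CO2 + 9 H2O
O2 needed = C + H/4 = 17 + 18/4 = 21.50 moles
Air moles = O2 / 0.2095 = 21.50 / 0.2095 = 102.63 moles air


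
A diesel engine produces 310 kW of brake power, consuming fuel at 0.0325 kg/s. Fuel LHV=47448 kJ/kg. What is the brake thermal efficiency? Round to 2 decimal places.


eta_BTE = (BP / (mf * LHV)) * 100
Denominator = 0.0325 * 47448 = 1542.0600 kW
eta_BTE = (310 / 1542.0600) * 100 = 20.10%


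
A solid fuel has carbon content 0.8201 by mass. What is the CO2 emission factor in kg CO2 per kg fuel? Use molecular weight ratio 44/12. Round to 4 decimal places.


EF = C_frac * (M_CO2 / M_C)
EF = 0.8201 * (44/12)
EF = 0.8201 * 3.666667 = 3.0070 kg_CO2/kg_fuel


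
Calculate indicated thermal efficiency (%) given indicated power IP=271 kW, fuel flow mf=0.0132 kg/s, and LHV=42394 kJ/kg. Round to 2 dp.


eta_ith = (IP / (mf * LHV)) * 100
Denominator = 0.0132 * 42394 = 559.6008 kW
eta_ith = (271 / 559.6008) * 100 = 48.43%


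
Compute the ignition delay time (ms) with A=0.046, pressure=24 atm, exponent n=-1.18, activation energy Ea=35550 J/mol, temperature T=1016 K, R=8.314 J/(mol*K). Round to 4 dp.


tau = A * P^n * exp(Ea/(R*T))
P^n = 24^(-1.18) = 0.02351531
Ea/(R*T) = 35550/(8.314*1016) = 4.208583
exp(Ea/(R*T)) = 67.261150
tau = 0.046 * 0.02351531 * 67.261150 = 0.0728 ms


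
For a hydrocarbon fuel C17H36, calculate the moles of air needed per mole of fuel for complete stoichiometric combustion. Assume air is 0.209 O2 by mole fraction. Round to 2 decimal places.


Balanced combustion: C17H36 + 26 O2 -> 17 CO2 + 18 H2O
O2 needed = C + H/4 = 17 + 36/4 = 26.00 moles
Air moles = O2 / 0.209 = 26.00 / 0.209 = 124.40 moles air


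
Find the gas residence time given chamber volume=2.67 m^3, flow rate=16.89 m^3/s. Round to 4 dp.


tau = V / Q_flow
tau = 2.67 / 16.89 = 0.1581 s


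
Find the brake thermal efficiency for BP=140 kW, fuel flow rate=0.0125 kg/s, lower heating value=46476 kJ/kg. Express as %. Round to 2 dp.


eta_BTE = (BP / (mf * LHV)) * 100
Denominator = 0.0125 * 46476 = 580.9500 kW
eta_BTE = (140 / 580.9500) * 100 = 24.10%


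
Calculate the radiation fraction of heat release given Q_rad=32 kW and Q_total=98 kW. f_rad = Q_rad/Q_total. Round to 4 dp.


f_rad = Q_rad / Q_total
f_rad = 32 / 98 = 0.3265


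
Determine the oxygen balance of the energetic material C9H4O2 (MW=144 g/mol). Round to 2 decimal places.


OB = -1600 * (2C + H/2 - O) / MW
Inner = 2*9 + 4/2 - 2 = 18.00
OB = -1600 * 18.00 / 144 = -200.00%


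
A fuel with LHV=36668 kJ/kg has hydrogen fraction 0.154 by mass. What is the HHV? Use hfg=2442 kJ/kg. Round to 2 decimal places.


HHV = LHV + hfg * 9 * H
Water addition = 2442 * 9 * 0.154 = 3384.612 kJ/kg
HHV = 36668 + 3384.612 = 40052.61 kJ/kg


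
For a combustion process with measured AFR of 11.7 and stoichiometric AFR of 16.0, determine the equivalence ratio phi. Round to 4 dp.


phi = AFR_stoich / AFR_actual
phi = 16.0 / 11.7 = 1.3675


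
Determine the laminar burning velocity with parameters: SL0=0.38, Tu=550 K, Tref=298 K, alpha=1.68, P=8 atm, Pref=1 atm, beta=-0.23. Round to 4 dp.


SL = SL0 * (Tu/Tref)^alpha * (P/Pref)^beta
T ratio = 550/298 = 1.84563758
(T ratio)^alpha = 1.84563758^1.68 = 2.799793
(P/Pref)^beta = 8^(-0.23) = 0.619854
SL = 0.38 * 2.799793 * 0.619854 = 0.6595 m/s


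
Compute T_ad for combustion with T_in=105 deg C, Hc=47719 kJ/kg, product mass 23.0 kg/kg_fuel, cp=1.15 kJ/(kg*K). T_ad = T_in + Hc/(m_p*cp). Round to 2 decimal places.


T_ad = T_in + Hc / (m_p * cp)
Denominator = 23.0 * 1.15 = 26.4500
Temperature rise = 47719 / 26.4500 = 1804.12 K
T_ad = 105 + 1804.12 = 1909.12 deg C


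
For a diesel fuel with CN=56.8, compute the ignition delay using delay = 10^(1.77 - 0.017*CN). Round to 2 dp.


delay = 10^(1.77 - 0.017*CN)
Exponent = 1.77 - 0.017*56.8 = 0.8044
delay = 10^0.8044 = 6.37 ms


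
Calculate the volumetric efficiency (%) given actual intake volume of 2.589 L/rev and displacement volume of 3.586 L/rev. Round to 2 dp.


eta_v = (V_actual / V_disp) * 100
Ratio = 2.589 / 3.586 = 0.7220
eta_v = 0.7220 * 100 = 72.20%
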